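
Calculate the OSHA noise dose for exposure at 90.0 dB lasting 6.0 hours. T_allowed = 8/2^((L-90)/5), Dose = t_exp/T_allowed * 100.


T_allowed = 8 / 2^((90.0 - 90)/5) = 8 hr
Dose = 6.0 / 8 * 100 = 75 %


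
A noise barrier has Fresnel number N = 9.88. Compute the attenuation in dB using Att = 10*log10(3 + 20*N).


3 + 20*N = 3 + 20*9.88 = 200.6
Att = 10*log10(200.6) = 23.023 dB


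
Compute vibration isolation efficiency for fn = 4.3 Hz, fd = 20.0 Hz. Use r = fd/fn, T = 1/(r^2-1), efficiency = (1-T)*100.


r = 20.0 / 4.3 = 4.65116
r^2 - 1 = 4.65116^2 - 1 = 20.6333
T = 1/20.6333 = 0.0484653
Efficiency = (1 - 0.0484653)*100 = 95.153 %


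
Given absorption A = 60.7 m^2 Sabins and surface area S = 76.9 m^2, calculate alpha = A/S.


Absorption coefficient = absorbed power / incident power
alpha = A / S = 60.7 / 76.9 = 0.78934


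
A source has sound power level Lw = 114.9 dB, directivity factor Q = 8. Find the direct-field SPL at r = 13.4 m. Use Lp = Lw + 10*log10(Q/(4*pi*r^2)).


4*pi*r^2 = 4*pi*13.4^2 = 2256.42 m^2
Q / (4*pi*r^2) = 8 / 2256.42 = 0.00354544
Lp = 114.9 + 10*log10(0.00354544) = 90.397 dB


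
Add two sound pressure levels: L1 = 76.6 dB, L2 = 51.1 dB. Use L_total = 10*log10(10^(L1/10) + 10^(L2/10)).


10^(76.6/10) = 4.57088e+07
10^(51.1/10) = 128825
Sum = 4.57088e+07 + 128825 = 4.58376e+07
L_total = 10*log10(4.58376e+07) = 76.612 dB


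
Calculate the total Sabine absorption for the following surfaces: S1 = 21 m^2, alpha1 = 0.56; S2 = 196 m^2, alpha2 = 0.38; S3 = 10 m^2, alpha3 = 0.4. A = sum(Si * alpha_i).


21 * 0.56 = 11.76
196 * 0.38 = 74.48
10 * 0.4 = 4
A_total = 11.76 + 74.48 + 4 = 90.24 m^2


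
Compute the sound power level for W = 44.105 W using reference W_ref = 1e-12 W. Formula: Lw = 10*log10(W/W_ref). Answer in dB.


W / W_ref = 44.105 / 1e-12 = 4.4105e+13
Lw = 10 * log10(4.4105e+13) = 136.44 dB


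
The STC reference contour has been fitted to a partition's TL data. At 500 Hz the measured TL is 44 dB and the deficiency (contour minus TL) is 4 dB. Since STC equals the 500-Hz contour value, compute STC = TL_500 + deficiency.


By ASTM E413, STC = value of the fitted reference contour at 500 Hz.
Contour value at 500 Hz = TL_500 + deficiency = 44 + 4 = 48
STC = 48


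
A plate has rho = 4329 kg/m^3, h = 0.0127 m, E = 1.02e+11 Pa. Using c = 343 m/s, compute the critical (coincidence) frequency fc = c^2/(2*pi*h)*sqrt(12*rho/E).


12*rho/E = 12*4329/1.02e+11 = 5.09294e-07
sqrt(12*rho/E) = sqrt(5.09294e-07) = 0.000713648
c^2/(2*pi*h) = 343^2/(2*pi*0.0127) = 1.47436e+06
fc = 1.47436e+06 * 0.000713648 = 1052.2 Hz


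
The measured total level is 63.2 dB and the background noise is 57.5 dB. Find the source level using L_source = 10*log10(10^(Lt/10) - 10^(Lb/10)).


10^(63.2/10) = 2.0893e+06
10^(57.5/10) = 562341
Difference = 2.0893e+06 - 562341 = 1.52696e+06
L_source = 10*log10(1.52696e+06) = 61.838 dB


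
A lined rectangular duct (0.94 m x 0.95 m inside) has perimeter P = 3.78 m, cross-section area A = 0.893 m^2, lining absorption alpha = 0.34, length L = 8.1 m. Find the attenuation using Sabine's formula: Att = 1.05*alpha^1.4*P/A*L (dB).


alpha^1.4 = 0.34^1.4 = 0.220836
Attenuation rate = 1.05 * alpha^1.4 * P / A
= 1.05 * 0.220836 * 3.78 / 0.893 = 0.981521 dB/m
Total Att = 0.981521 * 8.1 = 7.9503 dB


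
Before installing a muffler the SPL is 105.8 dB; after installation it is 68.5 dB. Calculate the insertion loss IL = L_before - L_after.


Insertion loss = SPL without muffler - SPL with muffler
IL = 105.8 - 68.5 = 37.3 dB


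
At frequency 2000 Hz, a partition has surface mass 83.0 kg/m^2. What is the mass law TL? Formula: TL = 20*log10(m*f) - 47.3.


m * f = 83.0 * 2000 = 166000
20*log10(166000) = 104.402 dB
TL = 104.402 - 47.3 = 57.102 dB


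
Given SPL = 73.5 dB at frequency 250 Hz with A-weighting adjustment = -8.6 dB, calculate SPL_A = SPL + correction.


A-weighting table: 250 Hz -> -8.6 dB correction
SPL_A = SPL + correction = 73.5 + (-8.6) = 64.9 dBA


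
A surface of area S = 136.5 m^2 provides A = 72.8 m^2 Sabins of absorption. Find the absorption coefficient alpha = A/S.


Absorption coefficient = absorbed power / incident power
alpha = A / S = 72.8 / 136.5 = 0.53333


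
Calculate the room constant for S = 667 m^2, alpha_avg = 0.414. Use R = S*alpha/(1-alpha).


R = 667 * 0.414 / (1 - 0.414) = 471.23 m^2


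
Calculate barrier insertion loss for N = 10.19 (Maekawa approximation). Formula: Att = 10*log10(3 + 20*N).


3 + 20*N = 3 + 20*10.19 = 206.8
Att = 10*log10(206.8) = 23.156 dB


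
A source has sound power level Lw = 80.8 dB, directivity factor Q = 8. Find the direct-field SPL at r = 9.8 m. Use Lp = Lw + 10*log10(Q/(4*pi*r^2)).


4*pi*r^2 = 4*pi*9.8^2 = 1206.87 m^2
Q / (4*pi*r^2) = 8 / 1206.87 = 0.00662872
Lp = 80.8 + 10*log10(0.00662872) = 59.014 dB


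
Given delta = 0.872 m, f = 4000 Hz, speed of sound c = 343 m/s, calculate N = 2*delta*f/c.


N = 2*delta*f/c = 2*delta/lambda, where lambda = c/f
lambda = 343 / 4000 = 0.08575 m
N = 2 * 0.872 / 0.08575 = 20.338


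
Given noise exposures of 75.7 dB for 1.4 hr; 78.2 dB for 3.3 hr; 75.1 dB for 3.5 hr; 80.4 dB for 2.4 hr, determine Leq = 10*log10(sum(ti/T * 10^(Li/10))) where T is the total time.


T_total = 1.4 + 3.3 + 3.5 + 2.4 = 10.6 hr
(1.4/10.6) * 10^(75.7/10) = 4.90707e+06
(3.3/10.6) * 10^(78.2/10) = 2.05688e+07
(3.5/10.6) * 10^(75.1/10) = 1.06847e+07
(2.4/10.6) * 10^(80.4/10) = 2.48259e+07
Sum = 4.90707e+06 + 2.05688e+07 + 1.06847e+07 + 2.48259e+07 = 6.09865e+07
Leq = 10*log10(6.09865e+07) = 77.852 dB


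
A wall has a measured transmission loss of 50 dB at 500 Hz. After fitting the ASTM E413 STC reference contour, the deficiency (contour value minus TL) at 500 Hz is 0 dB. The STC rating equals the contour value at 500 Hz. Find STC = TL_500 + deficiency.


By ASTM E413, STC = value of the fitted reference contour at 500 Hz.
Contour value at 500 Hz = TL_500 + deficiency = 50 + 0 = 50
STC = 50


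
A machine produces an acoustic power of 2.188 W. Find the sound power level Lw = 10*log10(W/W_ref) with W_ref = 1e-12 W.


W / W_ref = 2.188 / 1e-12 = 2.188e+12
Lw = 10 * log10(2.188e+12) = 123.4 dB


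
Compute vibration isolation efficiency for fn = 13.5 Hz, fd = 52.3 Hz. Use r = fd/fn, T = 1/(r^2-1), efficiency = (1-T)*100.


r = 52.3 / 13.5 = 3.87407
r^2 - 1 = 3.87407^2 - 1 = 14.0084
T = 1/14.0084 = 0.0713857
Efficiency = (1 - 0.0713857)*100 = 92.861 %


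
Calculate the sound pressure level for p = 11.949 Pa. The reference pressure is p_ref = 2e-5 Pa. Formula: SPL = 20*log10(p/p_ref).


p / p_ref = 11.949 / 2e-5 = 597450
SPL = 20 * log10(597450) = 115.53 dB


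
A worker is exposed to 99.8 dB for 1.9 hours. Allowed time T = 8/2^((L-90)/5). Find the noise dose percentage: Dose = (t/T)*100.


T_allowed = 8 / 2^((99.8 - 90)/5) = 2.05623 hr
Dose = 1.9 / 2.05623 * 100 = 92.402 %


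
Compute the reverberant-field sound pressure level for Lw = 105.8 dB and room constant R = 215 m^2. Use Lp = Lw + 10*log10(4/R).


4/R = 4/215 = 0.0186047
Lp = 105.8 + 10*log10(0.0186047) = 88.496 dB


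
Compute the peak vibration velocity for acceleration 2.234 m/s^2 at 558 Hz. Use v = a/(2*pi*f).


omega = 2*pi*f = 2*pi*558 = 3506.02 rad/s
v = a / omega = 2.234 / 3506.02 = 0.00063719 m/s


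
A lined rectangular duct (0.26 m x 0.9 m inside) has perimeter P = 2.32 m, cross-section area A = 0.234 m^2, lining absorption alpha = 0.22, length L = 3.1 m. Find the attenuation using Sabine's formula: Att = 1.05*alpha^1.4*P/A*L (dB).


alpha^1.4 = 0.22^1.4 = 0.120058
Attenuation rate = 1.05 * alpha^1.4 * P / A
= 1.05 * 0.120058 * 2.32 / 0.234 = 1.24983 dB/m
Total Att = 1.24983 * 3.1 = 3.8745 dB


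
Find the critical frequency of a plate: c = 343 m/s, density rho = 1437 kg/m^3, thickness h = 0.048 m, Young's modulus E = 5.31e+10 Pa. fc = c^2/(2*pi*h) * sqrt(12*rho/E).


12*rho/E = 12*1437/5.31e+10 = 3.24746e-07
sqrt(12*rho/E) = sqrt(3.24746e-07) = 0.000569865
c^2/(2*pi*h) = 343^2/(2*pi*0.048) = 390092
fc = 390092 * 0.000569865 = 222.3 Hz


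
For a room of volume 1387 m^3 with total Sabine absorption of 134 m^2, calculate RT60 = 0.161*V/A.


RT60 = 0.161 * 1387 / 134 = 1.6665 s


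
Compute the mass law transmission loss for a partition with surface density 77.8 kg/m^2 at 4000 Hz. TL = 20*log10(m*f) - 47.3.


m * f = 77.8 * 4000 = 311200
20*log10(311200) = 109.861 dB
TL = 109.861 - 47.3 = 62.561 dB


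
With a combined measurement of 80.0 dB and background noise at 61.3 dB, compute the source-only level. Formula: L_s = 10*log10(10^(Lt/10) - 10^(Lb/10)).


10^(80.0/10) = 1e+08
10^(61.3/10) = 1.34896e+06
Difference = 1e+08 - 1.34896e+06 = 9.8651e+07
L_source = 10*log10(9.8651e+07) = 79.941 dB


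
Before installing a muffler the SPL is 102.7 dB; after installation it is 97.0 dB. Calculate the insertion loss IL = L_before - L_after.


Insertion loss = SPL without muffler - SPL with muffler
IL = 102.7 - 97.0 = 5.7 dB


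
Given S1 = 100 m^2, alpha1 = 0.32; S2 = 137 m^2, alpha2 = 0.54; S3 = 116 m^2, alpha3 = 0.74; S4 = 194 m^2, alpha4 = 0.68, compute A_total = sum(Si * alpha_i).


100 * 0.32 = 32
137 * 0.54 = 73.98
116 * 0.74 = 85.84
194 * 0.68 = 131.92
A_total = 32 + 73.98 + 85.84 + 131.92 = 323.74 m^2


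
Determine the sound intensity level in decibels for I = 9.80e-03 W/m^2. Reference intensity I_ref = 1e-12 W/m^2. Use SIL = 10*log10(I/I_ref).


I / I_ref = 9.80e-03 / 1e-12 = 9.8e+09
SIL = 10 * log10(9.8e+09) = 99.912 dB


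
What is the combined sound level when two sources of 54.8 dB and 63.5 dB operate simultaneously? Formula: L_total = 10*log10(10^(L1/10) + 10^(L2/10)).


10^(54.8/10) = 301995
10^(63.5/10) = 2.23872e+06
Sum = 301995 + 2.23872e+06 = 2.54072e+06
L_total = 10*log10(2.54072e+06) = 64.05 dB


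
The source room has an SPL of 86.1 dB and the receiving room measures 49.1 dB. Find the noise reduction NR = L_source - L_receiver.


NR = L_source - L_receiver (difference between source and receiving room levels)
NR = 86.1 - 49.1 = 37 dB


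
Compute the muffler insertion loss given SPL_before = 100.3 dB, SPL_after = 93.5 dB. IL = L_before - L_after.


Insertion loss = SPL without muffler - SPL with muffler
IL = 100.3 - 93.5 = 6.8 dB


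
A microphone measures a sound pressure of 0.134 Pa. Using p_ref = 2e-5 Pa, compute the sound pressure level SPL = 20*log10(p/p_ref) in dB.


p / p_ref = 0.134 / 2e-5 = 6700
SPL = 20 * log10(6700) = 76.521 dB


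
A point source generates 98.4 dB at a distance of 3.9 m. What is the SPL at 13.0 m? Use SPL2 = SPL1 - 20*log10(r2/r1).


r2/r1 = 13.0/3.9 = 3.33333
Correction = 20*log10(3.33333) = 10.4576 dB
SPL2 = 98.4 - 10.4576 = 87.942 dB


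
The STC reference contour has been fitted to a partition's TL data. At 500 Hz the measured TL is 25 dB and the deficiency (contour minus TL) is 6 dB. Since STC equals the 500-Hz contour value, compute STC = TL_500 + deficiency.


By ASTM E413, STC = value of the fitted reference contour at 500 Hz.
Contour value at 500 Hz = TL_500 + deficiency = 25 + 6 = 31
STC = 31


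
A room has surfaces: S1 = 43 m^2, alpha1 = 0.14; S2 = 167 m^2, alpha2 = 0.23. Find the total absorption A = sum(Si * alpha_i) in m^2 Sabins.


43 * 0.14 = 6.02
167 * 0.23 = 38.41
A_total = 6.02 + 38.41 = 44.43 m^2


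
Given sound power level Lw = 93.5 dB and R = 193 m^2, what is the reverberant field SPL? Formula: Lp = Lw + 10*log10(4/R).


4/R = 4/193 = 0.0207254
Lp = 93.5 + 10*log10(0.0207254) = 76.665 dB


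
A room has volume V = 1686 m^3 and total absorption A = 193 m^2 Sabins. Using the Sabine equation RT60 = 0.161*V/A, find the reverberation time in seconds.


RT60 = 0.161 * 1686 / 193 = 1.4065 s


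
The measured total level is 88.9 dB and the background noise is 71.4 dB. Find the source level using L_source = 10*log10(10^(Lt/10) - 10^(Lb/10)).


10^(88.9/10) = 7.76247e+08
10^(71.4/10) = 1.38038e+07
Difference = 7.76247e+08 - 1.38038e+07 = 7.62443e+08
L_source = 10*log10(7.62443e+08) = 88.822 dB


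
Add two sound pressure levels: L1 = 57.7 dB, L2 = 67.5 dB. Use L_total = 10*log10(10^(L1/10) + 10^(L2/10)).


10^(57.7/10) = 588844
10^(67.5/10) = 5.62341e+06
Sum = 588844 + 5.62341e+06 = 6.21225e+06
L_total = 10*log10(6.21225e+06) = 67.932 dB


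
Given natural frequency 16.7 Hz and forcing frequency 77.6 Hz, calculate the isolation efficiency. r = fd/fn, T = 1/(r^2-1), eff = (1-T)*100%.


r = 77.6 / 16.7 = 4.64671
r^2 - 1 = 4.64671^2 - 1 = 20.5919
T = 1/20.5919 = 0.0485628
Efficiency = (1 - 0.0485628)*100 = 95.144 %


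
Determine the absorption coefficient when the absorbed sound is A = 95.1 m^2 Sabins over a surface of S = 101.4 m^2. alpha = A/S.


Absorption coefficient = absorbed power / incident power
alpha = A / S = 95.1 / 101.4 = 0.93787


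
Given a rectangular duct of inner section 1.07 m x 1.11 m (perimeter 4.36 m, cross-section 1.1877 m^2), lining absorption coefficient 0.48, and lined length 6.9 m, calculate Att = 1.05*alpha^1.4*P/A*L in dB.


alpha^1.4 = 0.48^1.4 = 0.35788
Attenuation rate = 1.05 * alpha^1.4 * P / A
= 1.05 * 0.35788 * 4.36 / 1.1877 = 1.37945 dB/m
Total Att = 1.37945 * 6.9 = 9.5182 dB


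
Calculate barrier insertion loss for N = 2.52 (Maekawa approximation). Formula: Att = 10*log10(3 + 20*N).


3 + 20*N = 3 + 20*2.52 = 53.4
Att = 10*log10(53.4) = 17.275 dB


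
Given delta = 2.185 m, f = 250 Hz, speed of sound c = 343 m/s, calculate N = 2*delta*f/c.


N = 2*delta*f/c = 2*delta/lambda, where lambda = c/f
lambda = 343 / 250 = 1.372 m
N = 2 * 2.185 / 1.372 = 3.1851


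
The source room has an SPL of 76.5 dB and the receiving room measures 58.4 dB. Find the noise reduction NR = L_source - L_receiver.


NR = L_source - L_receiver (difference between source and receiving room levels)
NR = 76.5 - 58.4 = 18.1 dB


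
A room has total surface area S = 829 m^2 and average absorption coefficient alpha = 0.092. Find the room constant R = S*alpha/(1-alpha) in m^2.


R = 829 * 0.092 / (1 - 0.092) = 83.996 m^2


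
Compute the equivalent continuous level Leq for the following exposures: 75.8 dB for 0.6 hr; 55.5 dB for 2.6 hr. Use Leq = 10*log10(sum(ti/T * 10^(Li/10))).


T_total = 0.6 + 2.6 = 3.2 hr
(0.6/3.2) * 10^(75.8/10) = 7.12855e+06
(2.6/3.2) * 10^(55.5/10) = 288286
Sum = 7.12855e+06 + 288286 = 7.41684e+06
Leq = 10*log10(7.41684e+06) = 68.702 dB


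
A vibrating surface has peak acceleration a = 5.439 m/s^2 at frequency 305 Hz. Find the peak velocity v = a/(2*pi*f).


omega = 2*pi*f = 2*pi*305 = 1916.37 rad/s
v = a / omega = 5.439 / 1916.37 = 0.0028382 m/s


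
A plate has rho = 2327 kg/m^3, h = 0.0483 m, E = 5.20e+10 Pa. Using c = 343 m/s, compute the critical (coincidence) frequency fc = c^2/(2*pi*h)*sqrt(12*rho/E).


12*rho/E = 12*2327/5.20e+10 = 5.37e-07
sqrt(12*rho/E) = sqrt(5.37e-07) = 0.000732803
c^2/(2*pi*h) = 343^2/(2*pi*0.0483) = 387669
fc = 387669 * 0.000732803 = 284.09 Hz


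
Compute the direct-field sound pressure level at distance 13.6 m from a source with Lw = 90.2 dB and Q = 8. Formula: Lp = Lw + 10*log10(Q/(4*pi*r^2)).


4*pi*r^2 = 4*pi*13.6^2 = 2324.28 m^2
Q / (4*pi*r^2) = 8 / 2324.28 = 0.00344193
Lp = 90.2 + 10*log10(0.00344193) = 65.568 dB


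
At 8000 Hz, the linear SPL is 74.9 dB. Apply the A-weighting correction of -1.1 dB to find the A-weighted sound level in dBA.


A-weighting table: 8000 Hz -> -1.1 dB correction
SPL_A = SPL + correction = 74.9 + (-1.1) = 73.8 dBA


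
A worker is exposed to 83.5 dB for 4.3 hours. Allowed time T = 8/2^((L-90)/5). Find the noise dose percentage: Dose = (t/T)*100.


T_allowed = 8 / 2^((83.5 - 90)/5) = 19.6983 hr
Dose = 4.3 / 19.6983 * 100 = 21.829 %


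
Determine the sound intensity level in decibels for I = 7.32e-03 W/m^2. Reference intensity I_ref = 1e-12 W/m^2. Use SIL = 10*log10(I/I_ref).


I / I_ref = 7.32e-03 / 1e-12 = 7.32e+09
SIL = 10 * log10(7.32e+09) = 98.645 dB


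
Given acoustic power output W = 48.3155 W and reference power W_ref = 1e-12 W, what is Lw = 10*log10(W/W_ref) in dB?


W / W_ref = 48.3155 / 1e-12 = 4.83155e+13
Lw = 10 * log10(4.83155e+13) = 136.84 dB


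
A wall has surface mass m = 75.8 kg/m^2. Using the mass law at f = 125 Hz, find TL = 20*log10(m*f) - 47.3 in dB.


m * f = 75.8 * 125 = 9475
20*log10(9475) = 79.5316 dB
TL = 79.5316 - 47.3 = 32.232 dB


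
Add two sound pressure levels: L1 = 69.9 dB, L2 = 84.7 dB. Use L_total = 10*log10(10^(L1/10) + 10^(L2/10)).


10^(69.9/10) = 9.77237e+06
10^(84.7/10) = 2.95121e+08
Sum = 9.77237e+06 + 2.95121e+08 = 3.04893e+08
L_total = 10*log10(3.04893e+08) = 84.841 dB


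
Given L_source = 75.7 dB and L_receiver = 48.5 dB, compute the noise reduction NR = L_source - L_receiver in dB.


NR = L_source - L_receiver (difference between source and receiving room levels)
NR = 75.7 - 48.5 = 27.2 dB


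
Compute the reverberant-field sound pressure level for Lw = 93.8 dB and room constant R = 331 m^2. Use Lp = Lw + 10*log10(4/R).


4/R = 4/331 = 0.0120846
Lp = 93.8 + 10*log10(0.0120846) = 74.622 dB


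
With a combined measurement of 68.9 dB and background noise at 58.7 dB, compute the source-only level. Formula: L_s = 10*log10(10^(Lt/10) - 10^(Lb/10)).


10^(68.9/10) = 7.76247e+06
10^(58.7/10) = 741310
Difference = 7.76247e+06 - 741310 = 7.02116e+06
L_source = 10*log10(7.02116e+06) = 68.464 dB


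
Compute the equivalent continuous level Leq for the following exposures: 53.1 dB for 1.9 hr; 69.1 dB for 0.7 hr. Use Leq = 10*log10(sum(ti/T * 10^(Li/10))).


T_total = 1.9 + 0.7 = 2.6 hr
(1.9/2.6) * 10^(53.1/10) = 149204
(0.7/2.6) * 10^(69.1/10) = 2.18839e+06
Sum = 149204 + 2.18839e+06 = 2.33759e+06
Leq = 10*log10(2.33759e+06) = 63.688 dB


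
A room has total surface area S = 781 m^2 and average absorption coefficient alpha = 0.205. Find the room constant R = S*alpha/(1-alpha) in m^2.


R = 781 * 0.205 / (1 - 0.205) = 201.39 m^2


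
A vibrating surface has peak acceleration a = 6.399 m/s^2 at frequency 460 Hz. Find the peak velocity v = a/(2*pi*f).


omega = 2*pi*f = 2*pi*460 = 2890.27 rad/s
v = a / omega = 6.399 / 2890.27 = 0.002214 m/s


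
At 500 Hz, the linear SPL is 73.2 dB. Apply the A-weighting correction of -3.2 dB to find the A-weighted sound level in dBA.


A-weighting table: 500 Hz -> -3.2 dB correction
SPL_A = SPL + correction = 73.2 + (-3.2) = 70 dBA


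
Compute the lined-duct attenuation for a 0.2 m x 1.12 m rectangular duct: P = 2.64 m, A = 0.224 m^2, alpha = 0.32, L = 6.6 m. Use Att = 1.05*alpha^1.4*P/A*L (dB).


alpha^1.4 = 0.32^1.4 = 0.202866
Attenuation rate = 1.05 * alpha^1.4 * P / A
= 1.05 * 0.202866 * 2.64 / 0.224 = 2.51047 dB/m
Total Att = 2.51047 * 6.6 = 16.569 dB


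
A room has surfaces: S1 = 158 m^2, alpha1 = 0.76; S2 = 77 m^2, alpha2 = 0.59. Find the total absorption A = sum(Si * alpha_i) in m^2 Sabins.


158 * 0.76 = 120.08
77 * 0.59 = 45.43
A_total = 120.08 + 45.43 = 165.51 m^2


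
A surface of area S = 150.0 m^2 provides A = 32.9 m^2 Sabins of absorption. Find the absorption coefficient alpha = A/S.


Absorption coefficient = absorbed power / incident power
alpha = A / S = 32.9 / 150.0 = 0.21933


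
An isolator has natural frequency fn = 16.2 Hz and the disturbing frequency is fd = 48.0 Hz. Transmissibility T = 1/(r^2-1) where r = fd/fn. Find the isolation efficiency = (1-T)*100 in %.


r = 48.0 / 16.2 = 2.96296
r^2 - 1 = 2.96296^2 - 1 = 7.77913
T = 1/7.77913 = 0.128549
Efficiency = (1 - 0.128549)*100 = 87.145 %


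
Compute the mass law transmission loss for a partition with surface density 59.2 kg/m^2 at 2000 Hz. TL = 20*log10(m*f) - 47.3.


m * f = 59.2 * 2000 = 118400
20*log10(118400) = 101.467 dB
TL = 101.467 - 47.3 = 54.167 dB


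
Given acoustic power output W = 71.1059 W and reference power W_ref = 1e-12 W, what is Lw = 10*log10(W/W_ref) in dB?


W / W_ref = 71.1059 / 1e-12 = 7.11059e+13
Lw = 10 * log10(7.11059e+13) = 138.52 dB


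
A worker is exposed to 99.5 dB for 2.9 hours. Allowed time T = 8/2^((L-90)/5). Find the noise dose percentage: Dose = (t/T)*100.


T_allowed = 8 / 2^((99.5 - 90)/5) = 2.14355 hr
Dose = 2.9 / 2.14355 * 100 = 135.29 %


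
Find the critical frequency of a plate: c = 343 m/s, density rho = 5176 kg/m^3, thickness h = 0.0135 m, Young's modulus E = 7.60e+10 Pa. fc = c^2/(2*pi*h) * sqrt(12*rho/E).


12*rho/E = 12*5176/7.60e+10 = 8.17263e-07
sqrt(12*rho/E) = sqrt(8.17263e-07) = 0.000904026
c^2/(2*pi*h) = 343^2/(2*pi*0.0135) = 1.38699e+06
fc = 1.38699e+06 * 0.000904026 = 1253.9 Hz


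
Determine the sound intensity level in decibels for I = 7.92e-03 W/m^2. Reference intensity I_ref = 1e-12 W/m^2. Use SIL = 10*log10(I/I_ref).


I / I_ref = 7.92e-03 / 1e-12 = 7.92e+09
SIL = 10 * log10(7.92e+09) = 98.987 dB


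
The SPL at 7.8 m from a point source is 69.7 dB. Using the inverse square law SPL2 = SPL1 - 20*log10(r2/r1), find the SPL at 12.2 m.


r2/r1 = 12.2/7.8 = 1.5641
Correction = 20*log10(1.5641) = 3.88529 dB
SPL2 = 69.7 - 3.88529 = 65.815 dB


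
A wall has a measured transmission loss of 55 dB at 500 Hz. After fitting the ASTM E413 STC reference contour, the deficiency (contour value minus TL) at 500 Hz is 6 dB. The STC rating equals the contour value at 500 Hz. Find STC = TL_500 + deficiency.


By ASTM E413, STC = value of the fitted reference contour at 500 Hz.
Contour value at 500 Hz = TL_500 + deficiency = 55 + 6 = 61
STC = 61


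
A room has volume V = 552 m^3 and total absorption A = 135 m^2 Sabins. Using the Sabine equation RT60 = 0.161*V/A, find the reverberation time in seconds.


RT60 = 0.161 * 552 / 135 = 0.65831 s


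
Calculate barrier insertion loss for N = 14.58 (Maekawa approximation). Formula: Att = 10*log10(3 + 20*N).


3 + 20*N = 3 + 20*14.58 = 294.6
Att = 10*log10(294.6) = 24.692 dB


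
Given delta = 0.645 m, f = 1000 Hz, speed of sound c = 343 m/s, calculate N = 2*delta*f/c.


N = 2*delta*f/c = 2*delta/lambda, where lambda = c/f
lambda = 343 / 1000 = 0.343 m
N = 2 * 0.645 / 0.343 = 3.7609


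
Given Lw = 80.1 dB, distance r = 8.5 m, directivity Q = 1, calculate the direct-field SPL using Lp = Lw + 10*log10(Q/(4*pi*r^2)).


4*pi*r^2 = 4*pi*8.5^2 = 907.92 m^2
Q / (4*pi*r^2) = 1 / 907.92 = 0.00110142
Lp = 80.1 + 10*log10(0.00110142) = 50.52 dB


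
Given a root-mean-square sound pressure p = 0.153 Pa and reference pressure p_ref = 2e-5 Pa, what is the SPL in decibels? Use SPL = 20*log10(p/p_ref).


p / p_ref = 0.153 / 2e-5 = 7650
SPL = 20 * log10(7650) = 77.673 dB


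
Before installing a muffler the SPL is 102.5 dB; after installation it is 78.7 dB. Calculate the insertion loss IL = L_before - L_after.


Insertion loss = SPL without muffler - SPL with muffler
IL = 102.5 - 78.7 = 23.8 dB


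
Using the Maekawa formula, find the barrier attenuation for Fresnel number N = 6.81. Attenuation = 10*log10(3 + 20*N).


3 + 20*N = 3 + 20*6.81 = 139.2
Att = 10*log10(139.2) = 21.436 dB


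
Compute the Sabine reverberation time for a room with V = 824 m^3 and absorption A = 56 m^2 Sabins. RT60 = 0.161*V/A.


RT60 = 0.161 * 824 / 56 = 2.369 s


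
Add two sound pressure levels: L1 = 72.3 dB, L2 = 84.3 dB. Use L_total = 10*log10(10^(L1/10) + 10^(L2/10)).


10^(72.3/10) = 1.69824e+07
10^(84.3/10) = 2.69153e+08
Sum = 1.69824e+07 + 2.69153e+08 = 2.86135e+08
L_total = 10*log10(2.86135e+08) = 84.566 dB


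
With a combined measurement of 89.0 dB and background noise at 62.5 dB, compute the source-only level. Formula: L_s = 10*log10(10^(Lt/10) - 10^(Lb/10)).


10^(89.0/10) = 7.94328e+08
10^(62.5/10) = 1.77828e+06
Difference = 7.94328e+08 - 1.77828e+06 = 7.9255e+08
L_source = 10*log10(7.9255e+08) = 88.99 dB


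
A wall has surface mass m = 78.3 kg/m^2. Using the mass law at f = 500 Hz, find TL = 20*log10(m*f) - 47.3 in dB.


m * f = 78.3 * 500 = 39150
20*log10(39150) = 91.8546 dB
TL = 91.8546 - 47.3 = 44.555 dB


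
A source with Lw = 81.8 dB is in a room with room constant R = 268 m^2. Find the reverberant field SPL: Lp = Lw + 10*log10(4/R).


4/R = 4/268 = 0.0149254
Lp = 81.8 + 10*log10(0.0149254) = 63.539 dB


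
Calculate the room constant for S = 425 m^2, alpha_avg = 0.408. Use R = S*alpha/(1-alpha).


R = 425 * 0.408 / (1 - 0.408) = 292.91 m^2


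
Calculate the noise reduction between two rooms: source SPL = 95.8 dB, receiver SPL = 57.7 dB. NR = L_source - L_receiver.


NR = L_source - L_receiver (difference between source and receiving room levels)
NR = 95.8 - 57.7 = 38.1 dB


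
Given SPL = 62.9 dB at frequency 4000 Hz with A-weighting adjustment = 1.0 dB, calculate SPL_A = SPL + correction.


A-weighting table: 4000 Hz -> 1.0 dB correction
SPL_A = SPL + correction = 62.9 + (1.0) = 63.9 dBA


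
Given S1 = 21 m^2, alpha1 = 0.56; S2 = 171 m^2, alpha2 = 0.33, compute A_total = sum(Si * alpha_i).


21 * 0.56 = 11.76
171 * 0.33 = 56.43
A_total = 11.76 + 56.43 = 68.19 m^2


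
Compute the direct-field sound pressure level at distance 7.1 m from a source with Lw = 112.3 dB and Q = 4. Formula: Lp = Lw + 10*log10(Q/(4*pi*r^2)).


4*pi*r^2 = 4*pi*7.1^2 = 633.471 m^2
Q / (4*pi*r^2) = 4 / 633.471 = 0.00631442
Lp = 112.3 + 10*log10(0.00631442) = 90.303 dB


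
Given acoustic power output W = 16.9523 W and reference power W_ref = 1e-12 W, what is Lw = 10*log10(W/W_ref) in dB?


W / W_ref = 16.9523 / 1e-12 = 1.69523e+13
Lw = 10 * log10(1.69523e+13) = 132.29 dB


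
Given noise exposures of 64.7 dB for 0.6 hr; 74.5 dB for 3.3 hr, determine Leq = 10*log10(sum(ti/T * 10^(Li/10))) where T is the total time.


T_total = 0.6 + 3.3 = 3.9 hr
(0.6/3.9) * 10^(64.7/10) = 454032
(3.3/3.9) * 10^(74.5/10) = 2.38479e+07
Sum = 454032 + 2.38479e+07 = 2.43019e+07
Leq = 10*log10(2.43019e+07) = 73.856 dB


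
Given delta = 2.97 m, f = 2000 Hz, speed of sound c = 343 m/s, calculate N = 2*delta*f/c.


N = 2*delta*f/c = 2*delta/lambda, where lambda = c/f
lambda = 343 / 2000 = 0.1715 m
N = 2 * 2.97 / 0.1715 = 34.636


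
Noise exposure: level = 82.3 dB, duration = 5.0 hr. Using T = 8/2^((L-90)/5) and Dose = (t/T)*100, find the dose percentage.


T_allowed = 8 / 2^((82.3 - 90)/5) = 23.2636 hr
Dose = 5.0 / 23.2636 * 100 = 21.493 %


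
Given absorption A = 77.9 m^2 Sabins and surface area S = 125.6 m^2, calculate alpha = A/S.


Absorption coefficient = absorbed power / incident power
alpha = A / S = 77.9 / 125.6 = 0.62022


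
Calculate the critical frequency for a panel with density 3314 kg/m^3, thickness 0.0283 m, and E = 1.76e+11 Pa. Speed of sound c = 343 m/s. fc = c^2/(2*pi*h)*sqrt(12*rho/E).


12*rho/E = 12*3314/1.76e+11 = 2.25955e-07
sqrt(12*rho/E) = sqrt(2.25955e-07) = 0.000475347
c^2/(2*pi*h) = 343^2/(2*pi*0.0283) = 661640
fc = 661640 * 0.000475347 = 314.51 Hz


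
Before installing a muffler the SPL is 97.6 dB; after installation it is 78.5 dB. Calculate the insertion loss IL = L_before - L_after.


Insertion loss = SPL without muffler - SPL with muffler
IL = 97.6 - 78.5 = 19.1 dB


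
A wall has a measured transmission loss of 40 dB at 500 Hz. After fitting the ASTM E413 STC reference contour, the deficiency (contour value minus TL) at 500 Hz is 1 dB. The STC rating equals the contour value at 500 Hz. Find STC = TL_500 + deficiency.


By ASTM E413, STC = value of the fitted reference contour at 500 Hz.
Contour value at 500 Hz = TL_500 + deficiency = 40 + 1 = 41
STC = 41


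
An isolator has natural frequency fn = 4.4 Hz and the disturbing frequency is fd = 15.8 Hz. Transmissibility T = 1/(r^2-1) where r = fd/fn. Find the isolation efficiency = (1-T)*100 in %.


r = 15.8 / 4.4 = 3.59091
r^2 - 1 = 3.59091^2 - 1 = 11.8946
T = 1/11.8946 = 0.0840718
Efficiency = (1 - 0.0840718)*100 = 91.593 %


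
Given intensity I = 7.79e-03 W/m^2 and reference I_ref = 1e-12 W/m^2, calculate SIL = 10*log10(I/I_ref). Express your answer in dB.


I / I_ref = 7.79e-03 / 1e-12 = 7.79e+09
SIL = 10 * log10(7.79e+09) = 98.915 dB


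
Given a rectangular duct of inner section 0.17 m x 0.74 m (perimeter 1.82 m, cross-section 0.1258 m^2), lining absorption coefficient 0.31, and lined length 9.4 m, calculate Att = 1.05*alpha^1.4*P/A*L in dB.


alpha^1.4 = 0.31^1.4 = 0.194047
Attenuation rate = 1.05 * alpha^1.4 * P / A
= 1.05 * 0.194047 * 1.82 / 0.1258 = 2.94773 dB/m
Total Att = 2.94773 * 9.4 = 27.709 dB


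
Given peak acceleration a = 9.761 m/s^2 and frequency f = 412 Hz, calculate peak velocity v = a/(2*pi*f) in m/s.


omega = 2*pi*f = 2*pi*412 = 2588.67 rad/s
v = a / omega = 9.761 / 2588.67 = 0.0037707 m/s


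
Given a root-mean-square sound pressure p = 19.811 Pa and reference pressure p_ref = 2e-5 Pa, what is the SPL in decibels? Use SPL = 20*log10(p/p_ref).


p / p_ref = 19.811 / 2e-5 = 990550
SPL = 20 * log10(990550) = 119.92 dB


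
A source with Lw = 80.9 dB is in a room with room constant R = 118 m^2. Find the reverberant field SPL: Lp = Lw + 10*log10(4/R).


4/R = 4/118 = 0.0338983
Lp = 80.9 + 10*log10(0.0338983) = 66.202 dB


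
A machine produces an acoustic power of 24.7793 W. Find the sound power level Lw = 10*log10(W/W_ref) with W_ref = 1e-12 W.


W / W_ref = 24.7793 / 1e-12 = 2.47793e+13
Lw = 10 * log10(2.47793e+13) = 133.94 dB


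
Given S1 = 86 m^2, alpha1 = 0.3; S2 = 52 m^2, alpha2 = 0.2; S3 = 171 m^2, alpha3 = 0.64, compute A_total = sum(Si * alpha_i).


86 * 0.3 = 25.8
52 * 0.2 = 10.4
171 * 0.64 = 109.44
A_total = 25.8 + 10.4 + 109.44 = 145.64 m^2


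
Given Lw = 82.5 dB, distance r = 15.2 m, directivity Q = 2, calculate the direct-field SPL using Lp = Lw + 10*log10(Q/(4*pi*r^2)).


4*pi*r^2 = 4*pi*15.2^2 = 2903.33 m^2
Q / (4*pi*r^2) = 2 / 2903.33 = 0.000688864
Lp = 82.5 + 10*log10(0.000688864) = 50.881 dB


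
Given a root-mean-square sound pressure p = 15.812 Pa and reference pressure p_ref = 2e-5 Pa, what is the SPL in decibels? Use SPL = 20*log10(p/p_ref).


p / p_ref = 15.812 / 2e-5 = 790600
SPL = 20 * log10(790600) = 117.96 dB


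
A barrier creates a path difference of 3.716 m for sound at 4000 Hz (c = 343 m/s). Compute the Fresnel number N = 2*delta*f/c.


N = 2*delta*f/c = 2*delta/lambda, where lambda = c/f
lambda = 343 / 4000 = 0.08575 m
N = 2 * 3.716 / 0.08575 = 86.671


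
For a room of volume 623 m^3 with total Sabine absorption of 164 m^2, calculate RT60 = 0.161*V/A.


RT60 = 0.161 * 623 / 164 = 0.6116 s


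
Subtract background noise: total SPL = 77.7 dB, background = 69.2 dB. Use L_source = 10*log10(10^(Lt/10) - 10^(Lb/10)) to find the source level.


10^(77.7/10) = 5.88844e+07
10^(69.2/10) = 8.31764e+06
Difference = 5.88844e+07 - 8.31764e+06 = 5.05668e+07
L_source = 10*log10(5.05668e+07) = 77.039 dB


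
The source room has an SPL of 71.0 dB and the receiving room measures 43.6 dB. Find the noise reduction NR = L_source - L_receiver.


NR = L_source - L_receiver (difference between source and receiving room levels)
NR = 71.0 - 43.6 = 27.4 dB


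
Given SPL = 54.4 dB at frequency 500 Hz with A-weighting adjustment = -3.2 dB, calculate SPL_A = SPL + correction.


A-weighting table: 500 Hz -> -3.2 dB correction
SPL_A = SPL + correction = 54.4 + (-3.2) = 51.2 dBA


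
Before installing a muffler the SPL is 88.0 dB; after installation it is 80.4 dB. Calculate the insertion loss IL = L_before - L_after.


Insertion loss = SPL without muffler - SPL with muffler
IL = 88.0 - 80.4 = 7.6 dB


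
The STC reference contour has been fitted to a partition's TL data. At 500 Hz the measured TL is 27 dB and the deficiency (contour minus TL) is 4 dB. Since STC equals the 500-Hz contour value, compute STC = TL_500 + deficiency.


By ASTM E413, STC = value of the fitted reference contour at 500 Hz.
Contour value at 500 Hz = TL_500 + deficiency = 27 + 4 = 31
STC = 31


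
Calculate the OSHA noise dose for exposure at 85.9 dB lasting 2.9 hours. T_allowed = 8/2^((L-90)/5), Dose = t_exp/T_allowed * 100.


T_allowed = 8 / 2^((85.9 - 90)/5) = 14.1232 hr
Dose = 2.9 / 14.1232 * 100 = 20.534 %


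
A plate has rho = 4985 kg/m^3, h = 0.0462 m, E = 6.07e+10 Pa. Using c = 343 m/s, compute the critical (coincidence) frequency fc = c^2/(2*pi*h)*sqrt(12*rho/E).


12*rho/E = 12*4985/6.07e+10 = 9.85502e-07
sqrt(12*rho/E) = sqrt(9.85502e-07) = 0.000992725
c^2/(2*pi*h) = 343^2/(2*pi*0.0462) = 405290
fc = 405290 * 0.000992725 = 402.34 Hz


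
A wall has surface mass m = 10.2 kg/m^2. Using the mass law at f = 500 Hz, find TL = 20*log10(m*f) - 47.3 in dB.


m * f = 10.2 * 500 = 5100
20*log10(5100) = 74.1514 dB
TL = 74.1514 - 47.3 = 26.851 dB


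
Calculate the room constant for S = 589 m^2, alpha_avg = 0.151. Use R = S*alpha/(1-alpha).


R = 589 * 0.151 / (1 - 0.151) = 104.76 m^2


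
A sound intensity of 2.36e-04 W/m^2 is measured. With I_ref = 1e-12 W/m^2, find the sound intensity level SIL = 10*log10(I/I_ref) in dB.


I / I_ref = 2.36e-04 / 1e-12 = 2.36e+08
SIL = 10 * log10(2.36e+08) = 83.729 dB


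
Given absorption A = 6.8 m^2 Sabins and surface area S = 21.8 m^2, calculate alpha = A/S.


Absorption coefficient = absorbed power / incident power
alpha = A / S = 6.8 / 21.8 = 0.31193


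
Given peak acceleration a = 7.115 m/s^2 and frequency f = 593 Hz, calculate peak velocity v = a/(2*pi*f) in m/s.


omega = 2*pi*f = 2*pi*593 = 3725.93 rad/s
v = a / omega = 7.115 / 3725.93 = 0.0019096 m/s


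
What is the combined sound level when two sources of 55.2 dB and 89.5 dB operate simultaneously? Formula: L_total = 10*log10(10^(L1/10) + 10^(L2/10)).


10^(55.2/10) = 331131
10^(89.5/10) = 8.91251e+08
Sum = 331131 + 8.91251e+08 = 8.91582e+08
L_total = 10*log10(8.91582e+08) = 89.502 dB


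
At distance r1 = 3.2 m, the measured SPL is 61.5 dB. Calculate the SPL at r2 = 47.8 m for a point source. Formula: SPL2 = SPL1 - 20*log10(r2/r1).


r2/r1 = 47.8/3.2 = 14.9375
Correction = 20*log10(14.9375) = 23.4856 dB
SPL2 = 61.5 - 23.4856 = 38.014 dB


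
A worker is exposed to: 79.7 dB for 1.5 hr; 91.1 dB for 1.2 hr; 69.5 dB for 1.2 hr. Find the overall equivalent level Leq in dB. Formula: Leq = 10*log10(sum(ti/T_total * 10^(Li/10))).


T_total = 1.5 + 1.2 + 1.2 = 3.9 hr
(1.5/3.9) * 10^(79.7/10) = 3.58944e+07
(1.2/3.9) * 10^(91.1/10) = 3.96384e+08
(1.2/3.9) * 10^(69.5/10) = 2.74231e+06
Sum = 3.58944e+07 + 3.96384e+08 + 2.74231e+06 = 4.35021e+08
Leq = 10*log10(4.35021e+08) = 86.385 dB


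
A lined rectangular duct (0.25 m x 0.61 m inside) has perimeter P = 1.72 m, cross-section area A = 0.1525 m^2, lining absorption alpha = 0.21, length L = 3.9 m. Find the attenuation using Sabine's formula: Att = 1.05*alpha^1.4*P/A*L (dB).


alpha^1.4 = 0.21^1.4 = 0.112488
Attenuation rate = 1.05 * alpha^1.4 * P / A
= 1.05 * 0.112488 * 1.72 / 0.1525 = 1.33215 dB/m
Total Att = 1.33215 * 3.9 = 5.1954 dB


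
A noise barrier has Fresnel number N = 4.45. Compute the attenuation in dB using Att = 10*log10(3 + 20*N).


3 + 20*N = 3 + 20*4.45 = 92
Att = 10*log10(92) = 19.638 dB


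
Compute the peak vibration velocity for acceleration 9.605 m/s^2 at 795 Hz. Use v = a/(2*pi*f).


omega = 2*pi*f = 2*pi*795 = 4995.13 rad/s
v = a / omega = 9.605 / 4995.13 = 0.0019229 m/s


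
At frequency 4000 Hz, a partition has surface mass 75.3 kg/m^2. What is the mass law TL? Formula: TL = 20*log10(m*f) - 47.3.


m * f = 75.3 * 4000 = 301200
20*log10(301200) = 109.577 dB
TL = 109.577 - 47.3 = 62.277 dB


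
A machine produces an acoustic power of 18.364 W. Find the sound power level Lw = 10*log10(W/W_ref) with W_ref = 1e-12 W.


W / W_ref = 18.364 / 1e-12 = 1.8364e+13
Lw = 10 * log10(1.8364e+13) = 132.64 dB


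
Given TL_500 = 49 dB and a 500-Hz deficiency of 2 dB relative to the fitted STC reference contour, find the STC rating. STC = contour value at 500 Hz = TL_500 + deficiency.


By ASTM E413, STC = value of the fitted reference contour at 500 Hz.
Contour value at 500 Hz = TL_500 + deficiency = 49 + 2 = 51
STC = 51


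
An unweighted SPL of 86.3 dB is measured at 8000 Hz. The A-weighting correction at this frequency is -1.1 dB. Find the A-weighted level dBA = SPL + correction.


A-weighting table: 8000 Hz -> -1.1 dB correction
SPL_A = SPL + correction = 86.3 + (-1.1) = 85.2 dBA


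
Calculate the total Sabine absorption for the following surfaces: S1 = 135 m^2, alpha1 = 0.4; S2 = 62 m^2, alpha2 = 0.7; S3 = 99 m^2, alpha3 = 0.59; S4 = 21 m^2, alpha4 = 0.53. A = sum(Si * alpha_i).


135 * 0.4 = 54
62 * 0.7 = 43.4
99 * 0.59 = 58.41
21 * 0.53 = 11.13
A_total = 54 + 43.4 + 58.41 + 11.13 = 166.94 m^2


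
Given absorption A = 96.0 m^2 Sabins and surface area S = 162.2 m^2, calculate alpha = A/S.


Absorption coefficient = absorbed power / incident power
alpha = A / S = 96.0 / 162.2 = 0.59186


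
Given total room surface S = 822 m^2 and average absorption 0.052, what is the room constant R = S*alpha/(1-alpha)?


R = 822 * 0.052 / (1 - 0.052) = 45.089 m^2


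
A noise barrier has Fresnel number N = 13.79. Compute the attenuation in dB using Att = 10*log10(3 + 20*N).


3 + 20*N = 3 + 20*13.79 = 278.8
Att = 10*log10(278.8) = 24.453 dB


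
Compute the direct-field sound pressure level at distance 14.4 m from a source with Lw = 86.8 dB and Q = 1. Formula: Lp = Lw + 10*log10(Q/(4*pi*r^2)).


4*pi*r^2 = 4*pi*14.4^2 = 2605.76 m^2
Q / (4*pi*r^2) = 1 / 2605.76 = 0.000383765
Lp = 86.8 + 10*log10(0.000383765) = 52.641 dB


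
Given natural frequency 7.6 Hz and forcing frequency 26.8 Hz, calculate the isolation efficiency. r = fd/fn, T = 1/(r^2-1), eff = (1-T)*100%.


r = 26.8 / 7.6 = 3.52632
r^2 - 1 = 3.52632^2 - 1 = 11.4349
T = 1/11.4349 = 0.0874516
Efficiency = (1 - 0.0874516)*100 = 91.255 %


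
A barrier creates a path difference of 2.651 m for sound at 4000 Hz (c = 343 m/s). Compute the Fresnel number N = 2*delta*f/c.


N = 2*delta*f/c = 2*delta/lambda, where lambda = c/f
lambda = 343 / 4000 = 0.08575 m
N = 2 * 2.651 / 0.08575 = 61.831


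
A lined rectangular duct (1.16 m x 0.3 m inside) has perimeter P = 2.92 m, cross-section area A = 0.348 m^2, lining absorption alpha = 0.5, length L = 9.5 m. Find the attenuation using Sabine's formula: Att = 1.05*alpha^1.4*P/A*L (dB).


alpha^1.4 = 0.5^1.4 = 0.378929
Attenuation rate = 1.05 * alpha^1.4 * P / A
= 1.05 * 0.378929 * 2.92 / 0.348 = 3.3385 dB/m
Total Att = 3.3385 * 9.5 = 31.716 dB


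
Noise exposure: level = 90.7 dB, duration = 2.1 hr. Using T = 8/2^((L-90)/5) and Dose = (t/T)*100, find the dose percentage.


T_allowed = 8 / 2^((90.7 - 90)/5) = 7.26015 hr
Dose = 2.1 / 7.26015 * 100 = 28.925 %


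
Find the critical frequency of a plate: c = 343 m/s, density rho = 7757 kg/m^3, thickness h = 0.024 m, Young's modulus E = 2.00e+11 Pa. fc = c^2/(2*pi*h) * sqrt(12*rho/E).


12*rho/E = 12*7757/2.00e+11 = 4.6542e-07
sqrt(12*rho/E) = sqrt(4.6542e-07) = 0.000682217
c^2/(2*pi*h) = 343^2/(2*pi*0.024) = 780184
fc = 780184 * 0.000682217 = 532.25 Hz


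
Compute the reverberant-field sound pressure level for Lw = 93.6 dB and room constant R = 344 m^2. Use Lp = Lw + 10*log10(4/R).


4/R = 4/344 = 0.0116279
Lp = 93.6 + 10*log10(0.0116279) = 74.255 dB


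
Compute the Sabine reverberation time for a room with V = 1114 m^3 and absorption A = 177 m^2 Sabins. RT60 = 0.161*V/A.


RT60 = 0.161 * 1114 / 177 = 1.0133 s


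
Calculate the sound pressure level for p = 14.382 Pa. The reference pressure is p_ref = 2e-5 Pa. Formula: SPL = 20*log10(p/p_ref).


p / p_ref = 14.382 / 2e-5 = 719100
SPL = 20 * log10(719100) = 117.14 dB


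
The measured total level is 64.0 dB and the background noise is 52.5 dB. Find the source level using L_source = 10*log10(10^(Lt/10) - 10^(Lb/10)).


10^(64.0/10) = 2.51189e+06
10^(52.5/10) = 177828
Difference = 2.51189e+06 - 177828 = 2.33406e+06
L_source = 10*log10(2.33406e+06) = 63.681 dB
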